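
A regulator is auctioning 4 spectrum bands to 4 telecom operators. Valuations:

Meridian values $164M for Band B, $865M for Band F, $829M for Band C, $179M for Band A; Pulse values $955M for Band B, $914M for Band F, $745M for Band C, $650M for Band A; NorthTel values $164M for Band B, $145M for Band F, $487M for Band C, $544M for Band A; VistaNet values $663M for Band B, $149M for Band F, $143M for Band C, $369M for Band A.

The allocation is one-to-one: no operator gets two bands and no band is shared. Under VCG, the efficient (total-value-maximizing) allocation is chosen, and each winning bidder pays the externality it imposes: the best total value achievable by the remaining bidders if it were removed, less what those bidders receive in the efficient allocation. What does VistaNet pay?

Efficient allocation: Meridian→Band C ($829M), Pulse→Band F ($914M), NorthTel→Band A ($544M), VistaNet→Band B ($663M); total welfare W = $2950M.
VistaNet receives Band B at value $663M, so the others get W − 663 = $2287M.
Without VistaNet: best allocation of the remaining 3 bidders over all 4 bands is Meridian→Band F ($865M), Pulse→Band B ($955M), NorthTel→Band A ($544M), total $2364M.
VCG payment = (others' best without VistaNet) − (others' welfare with VistaNet) = 2364 − 2287 = $77M.

VistaNet pays $77M.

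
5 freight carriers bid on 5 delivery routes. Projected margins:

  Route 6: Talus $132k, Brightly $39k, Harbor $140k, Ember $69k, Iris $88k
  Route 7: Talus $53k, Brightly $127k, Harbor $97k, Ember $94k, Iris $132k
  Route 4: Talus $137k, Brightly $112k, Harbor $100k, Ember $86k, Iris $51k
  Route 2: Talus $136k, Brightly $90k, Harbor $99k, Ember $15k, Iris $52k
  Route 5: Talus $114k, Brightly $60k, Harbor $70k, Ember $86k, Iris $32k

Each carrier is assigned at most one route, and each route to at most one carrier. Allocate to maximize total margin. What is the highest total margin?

Optimal: Talus→Route 2 ($136k), Brightly→Route 4 ($112k), Harbor→Route 6 ($140k), Ember→Route 5 ($86k), Iris→Route 7 ($132k) — total 136+112+140+86+132 = $606k.
Next-best assignment: Talus→Route 4, Brightly→Route 2, Harbor→Route 6, Ember→Route 5, Iris→Route 7 = $585k.
Checked against all permutations: $606k is optimal.

Max total: $606k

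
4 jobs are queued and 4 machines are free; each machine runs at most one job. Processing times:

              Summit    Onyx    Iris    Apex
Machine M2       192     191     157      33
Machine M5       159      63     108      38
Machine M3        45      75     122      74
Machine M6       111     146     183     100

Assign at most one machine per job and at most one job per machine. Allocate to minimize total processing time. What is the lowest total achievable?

Optimal: Summit→Machine M3 (45 min), Onyx→Machine M5 (63 min), Iris→Machine M6 (183 min), Apex→Machine M2 (33 min) — total 45+63+183+33 = 324 min.
Row-greedy (each job in turn takes its cheapest remaining machine) gives 365 min, worse by 41.
Next-best assignment: Summit→Machine M6, Onyx→Machine M3, Iris→Machine M5, Apex→Machine M2 = 327 min.

Minimum total: 324 min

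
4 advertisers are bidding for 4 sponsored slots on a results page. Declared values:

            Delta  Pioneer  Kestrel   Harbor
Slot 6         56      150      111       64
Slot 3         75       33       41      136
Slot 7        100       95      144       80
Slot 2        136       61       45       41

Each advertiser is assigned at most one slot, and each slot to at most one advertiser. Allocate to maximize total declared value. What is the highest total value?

Maximum total: $566

Optimal: Delta→Slot 2 ($136), Pioneer→Slot 6 ($150), Kestrel→Slot 7 ($144), Harbor→Slot 3 ($136) — total 136+150+144+136 = $566.
Every other assignment is strictly worse.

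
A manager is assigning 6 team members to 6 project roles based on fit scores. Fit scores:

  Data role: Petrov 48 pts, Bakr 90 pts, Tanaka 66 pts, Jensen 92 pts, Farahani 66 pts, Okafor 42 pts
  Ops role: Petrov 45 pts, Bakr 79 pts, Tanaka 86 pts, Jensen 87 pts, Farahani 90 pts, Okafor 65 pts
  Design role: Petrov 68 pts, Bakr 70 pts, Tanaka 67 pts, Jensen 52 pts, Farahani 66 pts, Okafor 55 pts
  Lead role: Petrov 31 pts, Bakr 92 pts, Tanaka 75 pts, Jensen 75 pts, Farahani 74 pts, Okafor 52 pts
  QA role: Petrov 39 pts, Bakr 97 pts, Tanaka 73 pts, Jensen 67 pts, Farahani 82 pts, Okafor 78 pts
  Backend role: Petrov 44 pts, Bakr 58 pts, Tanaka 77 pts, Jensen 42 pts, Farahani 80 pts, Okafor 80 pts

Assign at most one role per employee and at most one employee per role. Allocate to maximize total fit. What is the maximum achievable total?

Maximum total: 502 pts

Optimal: Petrov→Design role (68 pts), Bakr→QA role (97 pts), Tanaka→Lead role (75 pts), Jensen→Data role (92 pts), Farahani→Ops role (90 pts), Okafor→Backend role (80 pts) — total 68+97+75+92+90+80 = 502 pts.
Column-greedy (each role in turn goes to its best remaining employee) gives 449 pts, worse by 53.
Next-best assignment: Petrov→Design role, Bakr→Lead role, Tanaka→Ops role, Jensen→Data role, Farahani→QA role, Okafor→Backend role = 500 pts.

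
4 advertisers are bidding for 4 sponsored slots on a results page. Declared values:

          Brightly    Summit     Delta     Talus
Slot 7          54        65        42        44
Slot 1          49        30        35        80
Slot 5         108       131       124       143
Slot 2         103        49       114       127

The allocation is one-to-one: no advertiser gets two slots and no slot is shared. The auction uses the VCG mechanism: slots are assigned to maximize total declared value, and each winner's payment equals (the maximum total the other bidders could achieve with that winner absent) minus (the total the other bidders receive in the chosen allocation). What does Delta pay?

Efficient allocation: Brightly→Slot 7 ($54), Summit→Slot 5 ($131), Delta→Slot 2 ($114), Talus→Slot 1 ($80); total welfare W = $379.
Delta receives Slot 2 at value $114, so the others get W − 114 = $265.
Without Delta: best allocation of the remaining 3 bidders over all 4 slots is Brightly→Slot 2 ($103), Summit→Slot 5 ($131), Talus→Slot 1 ($80), total $314.
VCG payment = (others' best without Delta) − (others' welfare with Delta) = 314 − 265 = $49.

Delta pays $49.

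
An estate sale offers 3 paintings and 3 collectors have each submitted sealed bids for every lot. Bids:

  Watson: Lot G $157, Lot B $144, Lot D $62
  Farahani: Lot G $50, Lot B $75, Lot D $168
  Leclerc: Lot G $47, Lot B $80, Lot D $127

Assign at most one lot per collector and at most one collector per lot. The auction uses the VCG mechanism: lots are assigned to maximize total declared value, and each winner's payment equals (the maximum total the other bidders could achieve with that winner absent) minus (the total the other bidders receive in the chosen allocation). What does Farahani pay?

Efficient allocation: Watson→Lot G ($157), Farahani→Lot D ($168), Leclerc→Lot B ($80); total welfare W = $405.
Farahani receives Lot D at value $168, so the others get W − 168 = $237.
Without Farahani: best allocation of the remaining 2 bidders over all 3 lots is Watson→Lot G ($157), Leclerc→Lot D ($127), total $284.
VCG payment = (others' best without Farahani) − (others' welfare with Farahani) = 284 − 237 = $47.

Farahani pays $47.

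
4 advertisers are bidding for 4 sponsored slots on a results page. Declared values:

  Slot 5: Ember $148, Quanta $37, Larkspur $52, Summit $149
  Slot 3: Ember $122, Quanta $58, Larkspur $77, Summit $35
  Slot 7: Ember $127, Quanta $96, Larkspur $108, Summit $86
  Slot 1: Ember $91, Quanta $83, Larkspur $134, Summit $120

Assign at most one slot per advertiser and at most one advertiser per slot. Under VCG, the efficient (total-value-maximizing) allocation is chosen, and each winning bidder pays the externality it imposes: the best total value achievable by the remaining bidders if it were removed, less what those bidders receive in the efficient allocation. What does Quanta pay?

Efficient allocation: Ember→Slot 3 ($122), Quanta→Slot 7 ($96), Larkspur→Slot 1 ($134), Summit→Slot 5 ($149); total welfare W = $501.
Quanta receives Slot 7 at value $96, so the others get W − 96 = $405.
Without Quanta: best allocation of the remaining 3 bidders over all 4 slots is Ember→Slot 7 ($127), Larkspur→Slot 1 ($134), Summit→Slot 5 ($149), total $410.
VCG payment = (others' best without Quanta) − (others' welfare with Quanta) = 410 − 405 = $5.

Quanta pays $5.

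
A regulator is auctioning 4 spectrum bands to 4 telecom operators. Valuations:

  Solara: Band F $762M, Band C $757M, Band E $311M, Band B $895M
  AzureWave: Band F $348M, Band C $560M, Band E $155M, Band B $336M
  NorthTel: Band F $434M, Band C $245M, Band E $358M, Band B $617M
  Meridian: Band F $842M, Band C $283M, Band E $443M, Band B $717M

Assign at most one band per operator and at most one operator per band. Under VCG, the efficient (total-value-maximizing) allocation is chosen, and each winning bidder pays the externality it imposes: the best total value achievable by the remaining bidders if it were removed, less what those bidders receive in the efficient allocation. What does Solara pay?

Solara pays $259M.

Efficient allocation: Solara→Band B ($895M), AzureWave→Band C ($560M), NorthTel→Band E ($358M), Meridian→Band F ($842M); total welfare W = $2655M.
Solara receives Band B at value $895M, so the others get W − 895 = $1760M.
Without Solara: best allocation of the remaining 3 bidders over all 4 bands is AzureWave→Band C ($560M), NorthTel→Band B ($617M), Meridian→Band F ($842M), total $2019M.
VCG payment = (others' best without Solara) − (others' welfare with Solara) = 2019 − 1760 = $259M.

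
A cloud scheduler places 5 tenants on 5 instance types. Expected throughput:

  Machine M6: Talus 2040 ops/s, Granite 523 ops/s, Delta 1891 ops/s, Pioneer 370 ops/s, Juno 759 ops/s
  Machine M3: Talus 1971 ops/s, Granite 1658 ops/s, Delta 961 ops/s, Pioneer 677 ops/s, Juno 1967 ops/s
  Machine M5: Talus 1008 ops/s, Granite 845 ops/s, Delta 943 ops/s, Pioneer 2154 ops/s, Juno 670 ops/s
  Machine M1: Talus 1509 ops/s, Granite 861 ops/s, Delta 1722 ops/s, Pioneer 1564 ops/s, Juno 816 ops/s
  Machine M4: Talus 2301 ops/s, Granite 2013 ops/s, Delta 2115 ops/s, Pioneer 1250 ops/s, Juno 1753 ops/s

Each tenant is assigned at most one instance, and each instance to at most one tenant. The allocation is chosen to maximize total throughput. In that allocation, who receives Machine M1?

Delta receives Machine M1.

This is a one-to-one assignment (maximum-weight bipartite matching).
Optimal: Talus→Machine M6 (2040 ops/s), Granite→Machine M4 (2013 ops/s), Delta→Machine M1 (1722 ops/s), Pioneer→Machine M5 (2154 ops/s), Juno→Machine M3 (1967 ops/s) — total 2040+2013+1722+2154+1967 = 9896 ops/s.
Row-greedy (each tenant in turn takes its best remaining instance) gives 8820 ops/s, worse by 1076.
Swapping Juno↔Granite (Juno→Machine M4 1753 ops/s, Granite→Machine M3 1658 ops/s) loses 569.
Delta's own top instance is Machine M4 (2115 ops/s), but forcing Delta→Machine M4 and reassigning the rest optimally gives only 9137 ops/s — worse by 759.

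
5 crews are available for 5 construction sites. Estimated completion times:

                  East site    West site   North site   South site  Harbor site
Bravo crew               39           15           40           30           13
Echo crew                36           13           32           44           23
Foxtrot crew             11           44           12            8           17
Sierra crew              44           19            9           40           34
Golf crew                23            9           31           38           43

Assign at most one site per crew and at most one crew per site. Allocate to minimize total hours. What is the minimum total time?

Min total: 66 hours

Optimal: Bravo crew→Harbor site (13 hours), Echo crew→West site (13 hours), Foxtrot crew→South site (8 hours), Sierra crew→North site (9 hours), Golf crew→East site (23 hours) — total 13+13+8+9+23 = 66 hours.
Checked against all permutations: 66 hours is optimal.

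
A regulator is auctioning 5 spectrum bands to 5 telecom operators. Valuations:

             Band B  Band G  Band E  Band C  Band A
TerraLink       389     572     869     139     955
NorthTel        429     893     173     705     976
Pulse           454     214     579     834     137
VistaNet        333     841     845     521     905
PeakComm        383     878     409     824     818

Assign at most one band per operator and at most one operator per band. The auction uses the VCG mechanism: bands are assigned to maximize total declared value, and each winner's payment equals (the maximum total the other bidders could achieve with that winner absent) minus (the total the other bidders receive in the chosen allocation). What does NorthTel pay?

NorthTel pays $434M.

Efficient allocation: TerraLink→Band A ($955M), NorthTel→Band G ($893M), Pulse→Band B ($454M), VistaNet→Band E ($845M), PeakComm→Band C ($824M); total welfare W = $3971M.
NorthTel receives Band G at value $893M, so the others get W − 893 = $3078M.
Without NorthTel: best allocation of the remaining 4 bidders over all 5 bands is TerraLink→Band A ($955M), Pulse→Band C ($834M), VistaNet→Band E ($845M), PeakComm→Band G ($878M), total $3512M.
VCG payment = (others' best without NorthTel) − (others' welfare with NorthTel) = 3512 − 3078 = $434M.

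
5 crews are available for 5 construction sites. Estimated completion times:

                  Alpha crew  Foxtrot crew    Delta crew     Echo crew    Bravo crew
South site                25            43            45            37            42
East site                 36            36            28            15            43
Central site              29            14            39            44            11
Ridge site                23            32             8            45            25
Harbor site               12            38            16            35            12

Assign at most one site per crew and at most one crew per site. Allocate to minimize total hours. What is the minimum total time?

Optimal: Alpha crew→South site (25 hours), Foxtrot crew→Central site (14 hours), Delta crew→Ridge site (8 hours), Echo crew→East site (15 hours), Bravo crew→Harbor site (12 hours) — total 25+14+8+15+12 = 74 hours.
Min-entry greedy (repeatedly take the single cheapest remaining cell) gives 89 hours, worse by 15.
Next-best assignment: Alpha crew→Harbor site, Foxtrot crew→South site, Delta crew→Ridge site, Echo crew→East site, Bravo crew→Central site = 89 hours.

Minimum total: 74 hours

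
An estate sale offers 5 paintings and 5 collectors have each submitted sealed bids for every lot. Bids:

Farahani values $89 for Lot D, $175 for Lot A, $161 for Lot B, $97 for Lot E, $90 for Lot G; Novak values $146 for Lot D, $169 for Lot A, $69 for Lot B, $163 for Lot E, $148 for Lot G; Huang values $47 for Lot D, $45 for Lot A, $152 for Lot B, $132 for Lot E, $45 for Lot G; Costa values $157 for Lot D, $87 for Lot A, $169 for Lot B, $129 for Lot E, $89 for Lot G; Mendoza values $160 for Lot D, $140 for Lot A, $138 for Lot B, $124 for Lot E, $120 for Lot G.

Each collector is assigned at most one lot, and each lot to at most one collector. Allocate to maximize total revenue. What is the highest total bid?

Optimal: Farahani→Lot A ($175), Novak→Lot G ($148), Huang→Lot E ($132), Costa→Lot B ($169), Mendoza→Lot D ($160) — total 175+148+132+169+160 = $784.
Row-greedy (each collector in turn takes its best remaining lot) gives $767, worse by 17.
Next-best assignment: Farahani→Lot A, Novak→Lot E, Huang→Lot B, Costa→Lot D, Mendoza→Lot G = $767.
No other one-to-one assignment exceeds $784.

Max total: $784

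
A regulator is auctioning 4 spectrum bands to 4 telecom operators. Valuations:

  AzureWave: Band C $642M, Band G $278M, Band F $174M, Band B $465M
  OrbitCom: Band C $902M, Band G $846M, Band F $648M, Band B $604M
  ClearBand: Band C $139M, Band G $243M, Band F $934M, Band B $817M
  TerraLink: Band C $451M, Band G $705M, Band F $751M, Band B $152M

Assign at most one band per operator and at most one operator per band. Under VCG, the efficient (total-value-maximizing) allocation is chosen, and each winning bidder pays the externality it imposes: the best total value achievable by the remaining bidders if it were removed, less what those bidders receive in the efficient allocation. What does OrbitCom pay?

Efficient allocation: AzureWave→Band C ($642M), OrbitCom→Band G ($846M), ClearBand→Band B ($817M), TerraLink→Band F ($751M); total welfare W = $3056M.
OrbitCom receives Band G at value $846M, so the others get W − 846 = $2210M.
Without OrbitCom: best allocation of the remaining 3 bidders over all 4 bands is AzureWave→Band C ($642M), ClearBand→Band F ($934M), TerraLink→Band G ($705M), total $2281M.
VCG payment = (others' best without OrbitCom) − (others' welfare with OrbitCom) = 2281 − 2210 = $71M.

OrbitCom pays $71M.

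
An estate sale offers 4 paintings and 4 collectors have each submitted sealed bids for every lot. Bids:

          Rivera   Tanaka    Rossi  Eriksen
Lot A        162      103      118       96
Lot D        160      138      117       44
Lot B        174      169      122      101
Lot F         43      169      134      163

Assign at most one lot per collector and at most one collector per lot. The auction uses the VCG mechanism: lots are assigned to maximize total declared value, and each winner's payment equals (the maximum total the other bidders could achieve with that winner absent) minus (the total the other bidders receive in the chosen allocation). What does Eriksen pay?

Efficient allocation: Rivera→Lot A ($162), Tanaka→Lot B ($169), Rossi→Lot D ($117), Eriksen→Lot F ($163); total welfare W = $611.
Eriksen receives Lot F at value $163, so the others get W − 163 = $448.
Without Eriksen: best allocation of the remaining 3 bidders over all 4 lots is Rivera→Lot A ($162), Tanaka→Lot B ($169), Rossi→Lot F ($134), total $465.
VCG payment = (others' best without Eriksen) − (others' welfare with Eriksen) = 465 − 448 = $17.

Eriksen pays $17.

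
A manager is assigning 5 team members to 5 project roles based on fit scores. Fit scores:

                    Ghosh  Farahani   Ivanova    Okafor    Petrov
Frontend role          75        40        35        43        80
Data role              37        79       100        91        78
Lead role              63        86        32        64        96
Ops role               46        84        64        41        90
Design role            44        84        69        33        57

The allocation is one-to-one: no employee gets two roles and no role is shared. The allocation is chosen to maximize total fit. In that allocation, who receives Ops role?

Optimal: Ghosh→Frontend role (75 pts), Farahani→Ops role (84 pts), Ivanova→Design role (69 pts), Okafor→Data role (91 pts), Petrov→Lead role (96 pts) — total 75+84+69+91+96 = 415 pts.
Every other assignment is strictly worse.
Farahani's own top role is Lead role (86 pts), but forcing Farahani→Lead role and reassigning the rest optimally gives only 411 pts — worse by 4.

Farahani receives Ops role.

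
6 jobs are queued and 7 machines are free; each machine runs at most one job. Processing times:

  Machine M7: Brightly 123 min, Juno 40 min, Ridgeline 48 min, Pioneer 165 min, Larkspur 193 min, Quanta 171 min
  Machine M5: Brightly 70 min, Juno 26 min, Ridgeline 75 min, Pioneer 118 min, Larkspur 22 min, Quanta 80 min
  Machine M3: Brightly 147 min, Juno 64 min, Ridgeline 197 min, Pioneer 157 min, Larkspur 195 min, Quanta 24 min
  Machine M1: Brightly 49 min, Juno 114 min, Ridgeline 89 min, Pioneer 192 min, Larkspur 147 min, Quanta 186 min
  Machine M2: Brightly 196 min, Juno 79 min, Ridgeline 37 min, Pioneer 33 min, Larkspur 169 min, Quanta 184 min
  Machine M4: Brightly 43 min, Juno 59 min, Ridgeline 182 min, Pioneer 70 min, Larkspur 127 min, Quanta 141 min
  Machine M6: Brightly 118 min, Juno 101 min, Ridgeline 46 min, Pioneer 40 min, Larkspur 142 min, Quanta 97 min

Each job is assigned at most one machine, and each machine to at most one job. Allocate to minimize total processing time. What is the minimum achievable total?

Minimum total: 206 min

This is a one-to-one assignment (minimum-cost bipartite matching).
Optimal: Brightly→Machine M4 (43 min), Juno→Machine M7 (40 min), Ridgeline→Machine M2 (37 min), Pioneer→Machine M6 (40 min), Larkspur→Machine M5 (22 min), Quanta→Machine M3 (24 min) — total 43+40+37+40+22+24 = 206 min.
Column-greedy (each machine in turn goes to its cheapest remaining job) gives 350 min, worse by 144.
Next-best assignment: Brightly→Machine M4, Juno→Machine M7, Ridgeline→Machine M6, Pioneer→Machine M2, Larkspur→Machine M5, Quanta→Machine M3 = 208 min.
Swapping Larkspur↔Brightly (Larkspur→Machine M4 127 min, Brightly→Machine M5 70 min) adds 132.
No other one-to-one assignment undercuts 206 min.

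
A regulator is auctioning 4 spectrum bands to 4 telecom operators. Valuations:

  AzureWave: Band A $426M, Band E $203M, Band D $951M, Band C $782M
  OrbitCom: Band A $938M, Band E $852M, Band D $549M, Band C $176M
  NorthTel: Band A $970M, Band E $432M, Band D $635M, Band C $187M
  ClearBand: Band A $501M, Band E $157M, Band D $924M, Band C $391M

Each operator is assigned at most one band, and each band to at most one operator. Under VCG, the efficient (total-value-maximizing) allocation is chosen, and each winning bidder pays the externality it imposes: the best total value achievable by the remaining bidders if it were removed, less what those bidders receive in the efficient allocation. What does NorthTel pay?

NorthTel pays $86M.

Efficient allocation: AzureWave→Band C ($782M), OrbitCom→Band E ($852M), NorthTel→Band A ($970M), ClearBand→Band D ($924M); total welfare W = $3528M.
NorthTel receives Band A at value $970M, so the others get W − 970 = $2558M.
Without NorthTel: best allocation of the remaining 3 bidders over all 4 bands is AzureWave→Band C ($782M), OrbitCom→Band A ($938M), ClearBand→Band D ($924M), total $2644M.
VCG payment = (others' best without NorthTel) − (others' welfare with NorthTel) = 2644 − 2558 = $86M.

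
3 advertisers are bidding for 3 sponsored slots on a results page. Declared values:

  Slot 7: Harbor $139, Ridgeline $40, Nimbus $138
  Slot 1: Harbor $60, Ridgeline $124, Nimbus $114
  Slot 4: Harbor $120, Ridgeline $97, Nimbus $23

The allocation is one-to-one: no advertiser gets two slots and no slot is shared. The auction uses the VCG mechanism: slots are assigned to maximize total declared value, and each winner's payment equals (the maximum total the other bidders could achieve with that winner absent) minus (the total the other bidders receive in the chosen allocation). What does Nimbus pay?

Efficient allocation: Harbor→Slot 4 ($120), Ridgeline→Slot 1 ($124), Nimbus→Slot 7 ($138); total welfare W = $382.
Nimbus receives Slot 7 at value $138, so the others get W − 138 = $244.
Without Nimbus: best allocation of the remaining 2 bidders over all 3 slots is Harbor→Slot 7 ($139), Ridgeline→Slot 1 ($124), total $263.
VCG payment = (others' best without Nimbus) − (others' welfare with Nimbus) = 263 − 244 = $19.

Nimbus pays $19.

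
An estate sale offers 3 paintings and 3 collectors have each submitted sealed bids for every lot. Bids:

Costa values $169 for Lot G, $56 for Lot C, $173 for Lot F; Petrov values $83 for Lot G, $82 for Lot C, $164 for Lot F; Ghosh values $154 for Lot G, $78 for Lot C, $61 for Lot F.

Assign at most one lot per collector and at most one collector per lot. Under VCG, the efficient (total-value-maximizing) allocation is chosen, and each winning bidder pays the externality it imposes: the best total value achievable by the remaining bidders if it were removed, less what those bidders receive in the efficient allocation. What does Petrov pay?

Efficient allocation: Costa→Lot G ($169), Petrov→Lot F ($164), Ghosh→Lot C ($78); total welfare W = $411.
Petrov receives Lot F at value $164, so the others get W − 164 = $247.
Without Petrov: best allocation of the remaining 2 bidders over all 3 lots is Costa→Lot F ($173), Ghosh→Lot G ($154), total $327.
VCG payment = (others' best without Petrov) − (others' welfare with Petrov) = 327 − 247 = $80.

Petrov pays $80.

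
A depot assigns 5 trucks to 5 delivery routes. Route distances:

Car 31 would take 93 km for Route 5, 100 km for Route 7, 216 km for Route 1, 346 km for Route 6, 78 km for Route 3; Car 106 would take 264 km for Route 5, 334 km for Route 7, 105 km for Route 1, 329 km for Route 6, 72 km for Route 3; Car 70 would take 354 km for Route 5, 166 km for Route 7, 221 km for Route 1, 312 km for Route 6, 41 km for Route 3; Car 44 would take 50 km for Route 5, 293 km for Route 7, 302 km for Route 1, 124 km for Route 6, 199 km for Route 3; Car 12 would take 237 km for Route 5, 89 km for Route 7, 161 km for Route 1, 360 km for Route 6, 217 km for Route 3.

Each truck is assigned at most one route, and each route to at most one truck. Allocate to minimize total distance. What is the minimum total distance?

Optimal: Car 31→Route 5 (93 km), Car 106→Route 1 (105 km), Car 70→Route 3 (41 km), Car 44→Route 6 (124 km), Car 12→Route 7 (89 km) — total 93+105+41+124+89 = 452 km.
Row-greedy (each truck in turn takes its cheapest remaining route) gives 759 km, worse by 307.
Next-best assignment: Car 31→Route 5, Car 106→Route 3, Car 70→Route 1, Car 44→Route 6, Car 12→Route 7 = 599 km.

Min total: 452 km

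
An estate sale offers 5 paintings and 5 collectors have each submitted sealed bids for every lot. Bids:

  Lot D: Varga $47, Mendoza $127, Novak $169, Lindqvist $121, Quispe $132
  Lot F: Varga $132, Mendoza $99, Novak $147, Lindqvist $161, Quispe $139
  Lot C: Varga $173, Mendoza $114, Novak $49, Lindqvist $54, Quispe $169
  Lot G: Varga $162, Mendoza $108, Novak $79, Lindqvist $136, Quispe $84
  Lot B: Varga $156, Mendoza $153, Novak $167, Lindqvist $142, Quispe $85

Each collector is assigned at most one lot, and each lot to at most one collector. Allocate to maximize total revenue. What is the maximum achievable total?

Maximum total: $814

This is the linear assignment problem.
Optimal: Varga→Lot G ($162), Mendoza→Lot B ($153), Novak→Lot D ($169), Lindqvist→Lot F ($161), Quispe→Lot C ($169) — total 162+153+169+161+169 = $814.
Max-entry greedy (repeatedly take the single best remaining cell) gives $740, worse by 74.
Next-best assignment: Varga→Lot G, Mendoza→Lot D, Novak→Lot B, Lindqvist→Lot F, Quispe→Lot C = $786.
Swapping Lindqvist↔Mendoza (Lindqvist→Lot B $142, Mendoza→Lot F $99) loses 73.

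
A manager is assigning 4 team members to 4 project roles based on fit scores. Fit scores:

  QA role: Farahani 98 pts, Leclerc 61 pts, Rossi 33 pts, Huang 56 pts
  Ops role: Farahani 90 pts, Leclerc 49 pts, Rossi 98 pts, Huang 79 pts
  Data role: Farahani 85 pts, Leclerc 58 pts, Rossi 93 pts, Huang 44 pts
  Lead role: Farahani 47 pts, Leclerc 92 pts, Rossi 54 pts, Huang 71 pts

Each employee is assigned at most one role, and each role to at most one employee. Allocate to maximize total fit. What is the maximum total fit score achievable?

Max total: 362 pts

This is a one-to-one assignment (maximum-weight bipartite matching).
Optimal: Farahani→QA role (98 pts), Leclerc→Lead role (92 pts), Rossi→Data role (93 pts), Huang→Ops role (79 pts) — total 98+92+93+79 = 362 pts.
Row-greedy (each employee in turn takes its best remaining role) gives 332 pts, worse by 30.
Checked against all permutations: 362 pts is optimal.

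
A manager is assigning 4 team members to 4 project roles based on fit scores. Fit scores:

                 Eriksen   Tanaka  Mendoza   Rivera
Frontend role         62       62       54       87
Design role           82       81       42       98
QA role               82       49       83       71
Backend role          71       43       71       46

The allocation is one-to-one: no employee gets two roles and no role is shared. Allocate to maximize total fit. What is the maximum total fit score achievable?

Optimal: Eriksen→Backend role (71 pts), Tanaka→Design role (81 pts), Mendoza→QA role (83 pts), Rivera→Frontend role (87 pts) — total 71+81+83+87 = 322 pts.
Column-greedy (each role in turn goes to its best remaining employee) gives 295 pts, worse by 27.

Maximum total: 322 pts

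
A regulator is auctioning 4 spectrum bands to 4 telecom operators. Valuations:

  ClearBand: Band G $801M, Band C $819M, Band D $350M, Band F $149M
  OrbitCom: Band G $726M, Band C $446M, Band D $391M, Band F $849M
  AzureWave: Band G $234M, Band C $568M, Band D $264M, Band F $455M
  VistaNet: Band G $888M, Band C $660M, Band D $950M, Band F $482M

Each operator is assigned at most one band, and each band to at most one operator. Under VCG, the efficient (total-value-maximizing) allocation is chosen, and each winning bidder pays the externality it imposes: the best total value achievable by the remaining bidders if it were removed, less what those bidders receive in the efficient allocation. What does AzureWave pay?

Efficient allocation: ClearBand→Band G ($801M), OrbitCom→Band F ($849M), AzureWave→Band C ($568M), VistaNet→Band D ($950M); total welfare W = $3168M.
AzureWave receives Band C at value $568M, so the others get W − 568 = $2600M.
Without AzureWave: best allocation of the remaining 3 bidders over all 4 bands is ClearBand→Band C ($819M), OrbitCom→Band F ($849M), VistaNet→Band D ($950M), total $2618M.
VCG payment = (others' best without AzureWave) − (others' welfare with AzureWave) = 2618 − 2600 = $18M.

AzureWave pays $18M.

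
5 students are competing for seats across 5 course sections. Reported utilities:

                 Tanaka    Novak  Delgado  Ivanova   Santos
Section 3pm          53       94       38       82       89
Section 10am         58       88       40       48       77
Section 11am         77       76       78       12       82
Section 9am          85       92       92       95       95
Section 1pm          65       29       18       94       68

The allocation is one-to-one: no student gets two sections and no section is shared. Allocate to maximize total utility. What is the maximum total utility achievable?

Optimal: Tanaka→Section 11am (77 points), Novak→Section 10am (88 points), Delgado→Section 9am (92 points), Ivanova→Section 1pm (94 points), Santos→Section 3pm (89 points) — total 77+88+92+94+89 = 440 points.

Maximum total: 440 points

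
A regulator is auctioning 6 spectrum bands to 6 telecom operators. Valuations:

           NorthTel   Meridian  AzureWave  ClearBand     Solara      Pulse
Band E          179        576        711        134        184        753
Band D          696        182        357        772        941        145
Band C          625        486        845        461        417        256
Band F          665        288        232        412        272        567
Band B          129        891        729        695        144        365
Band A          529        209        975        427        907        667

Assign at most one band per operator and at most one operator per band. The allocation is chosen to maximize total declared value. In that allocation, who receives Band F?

This is the linear assignment problem.
Optimal: NorthTel→Band F ($665M), Meridian→Band B ($891M), AzureWave→Band C ($845M), ClearBand→Band D ($772M), Solara→Band A ($907M), Pulse→Band E ($753M) — total 665+891+845+772+907+753 = $4833M.
Next-best assignment: NorthTel→Band F, Meridian→Band B, AzureWave→Band A, ClearBand→Band C, Solara→Band D, Pulse→Band E = $4686M.
Swapping AzureWave↔NorthTel (AzureWave→Band F $232M, NorthTel→Band C $625M) loses 653.
NorthTel's own top band is Band D ($696M), but forcing NorthTel→Band D and reassigning the rest optimally gives only $4504M — worse by 329.

NorthTel receives Band F.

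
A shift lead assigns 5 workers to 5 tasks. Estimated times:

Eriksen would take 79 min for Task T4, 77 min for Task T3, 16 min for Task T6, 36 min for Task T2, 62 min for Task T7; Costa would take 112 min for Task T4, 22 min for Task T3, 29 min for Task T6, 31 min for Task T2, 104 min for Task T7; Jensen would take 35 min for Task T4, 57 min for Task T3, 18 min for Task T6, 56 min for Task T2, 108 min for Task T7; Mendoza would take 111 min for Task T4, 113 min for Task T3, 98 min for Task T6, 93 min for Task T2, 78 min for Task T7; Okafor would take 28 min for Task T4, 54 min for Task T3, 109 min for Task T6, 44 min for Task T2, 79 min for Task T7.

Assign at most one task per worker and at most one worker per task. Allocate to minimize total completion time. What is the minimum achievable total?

Optimal: Eriksen→Task T2 (36 min), Costa→Task T3 (22 min), Jensen→Task T6 (18 min), Mendoza→Task T7 (78 min), Okafor→Task T4 (28 min) — total 36+22+18+78+28 = 182 min.
Row-greedy (each worker in turn takes its cheapest remaining task) gives 195 min, worse by 13.
Swapping Jensen↔Mendoza (Jensen→Task T7 108 min, Mendoza→Task T6 98 min) adds 110.
Every other assignment is strictly worse.

Minimum total: 182 min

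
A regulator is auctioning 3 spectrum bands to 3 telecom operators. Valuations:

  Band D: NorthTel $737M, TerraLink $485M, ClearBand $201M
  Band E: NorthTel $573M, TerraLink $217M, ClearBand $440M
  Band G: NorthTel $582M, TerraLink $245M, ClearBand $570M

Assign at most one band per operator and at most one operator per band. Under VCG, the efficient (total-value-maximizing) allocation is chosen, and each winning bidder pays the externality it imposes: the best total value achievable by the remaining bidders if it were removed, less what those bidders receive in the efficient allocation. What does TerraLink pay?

Efficient allocation: NorthTel→Band E ($573M), TerraLink→Band D ($485M), ClearBand→Band G ($570M); total welfare W = $1628M.
TerraLink receives Band D at value $485M, so the others get W − 485 = $1143M.
Without TerraLink: best allocation of the remaining 2 bidders over all 3 bands is NorthTel→Band D ($737M), ClearBand→Band G ($570M), total $1307M.
VCG payment = (others' best without TerraLink) − (others' welfare with TerraLink) = 1307 − 1143 = $164M.

TerraLink pays $164M.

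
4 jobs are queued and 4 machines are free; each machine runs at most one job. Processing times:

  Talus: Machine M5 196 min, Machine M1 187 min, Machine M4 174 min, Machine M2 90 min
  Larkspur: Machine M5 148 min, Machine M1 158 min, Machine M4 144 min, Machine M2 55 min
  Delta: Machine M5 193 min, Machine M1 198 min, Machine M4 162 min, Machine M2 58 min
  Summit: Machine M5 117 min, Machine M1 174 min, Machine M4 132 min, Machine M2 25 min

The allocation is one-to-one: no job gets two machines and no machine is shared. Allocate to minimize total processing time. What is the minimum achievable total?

Min total: 506 min

This is a one-to-one assignment (minimum-cost bipartite matching).
Optimal: Talus→Machine M1 (187 min), Larkspur→Machine M4 (144 min), Delta→Machine M2 (58 min), Summit→Machine M5 (117 min) — total 187+144+58+117 = 506 min.
Column-greedy (each machine in turn goes to its cheapest remaining job) gives 527 min, worse by 21.
Swapping Summit↔Delta (Summit→Machine M2 25 min, Delta→Machine M5 193 min) adds 43.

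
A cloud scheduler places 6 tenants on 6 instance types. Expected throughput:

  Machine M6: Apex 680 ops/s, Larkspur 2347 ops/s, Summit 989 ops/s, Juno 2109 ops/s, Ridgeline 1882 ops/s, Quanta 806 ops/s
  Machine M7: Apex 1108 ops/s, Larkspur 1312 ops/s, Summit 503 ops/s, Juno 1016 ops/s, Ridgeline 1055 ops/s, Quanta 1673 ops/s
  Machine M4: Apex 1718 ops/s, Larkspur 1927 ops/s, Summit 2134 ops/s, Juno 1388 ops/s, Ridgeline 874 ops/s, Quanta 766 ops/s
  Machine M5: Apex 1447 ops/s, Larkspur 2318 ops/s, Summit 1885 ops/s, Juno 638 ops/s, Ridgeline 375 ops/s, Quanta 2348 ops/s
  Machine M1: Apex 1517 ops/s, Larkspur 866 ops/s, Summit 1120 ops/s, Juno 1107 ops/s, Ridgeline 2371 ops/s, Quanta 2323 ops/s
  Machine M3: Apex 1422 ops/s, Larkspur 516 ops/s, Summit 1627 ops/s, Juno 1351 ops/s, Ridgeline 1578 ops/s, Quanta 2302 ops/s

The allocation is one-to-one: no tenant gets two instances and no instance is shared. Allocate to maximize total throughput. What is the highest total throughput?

Max total: 12342 ops/s

Treat this as an assignment problem: match each tenant to one instance.
Optimal: Apex→Machine M7 (1108 ops/s), Larkspur→Machine M5 (2318 ops/s), Summit→Machine M4 (2134 ops/s), Juno→Machine M6 (2109 ops/s), Ridgeline→Machine M1 (2371 ops/s), Quanta→Machine M3 (2302 ops/s) — total 1108+2318+2134+2109+2371+2302 = 12342 ops/s.
Max-entry greedy (repeatedly take the single best remaining cell) gives 11638 ops/s, worse by 704.
Checked against all permutations: 12342 ops/s is optimal.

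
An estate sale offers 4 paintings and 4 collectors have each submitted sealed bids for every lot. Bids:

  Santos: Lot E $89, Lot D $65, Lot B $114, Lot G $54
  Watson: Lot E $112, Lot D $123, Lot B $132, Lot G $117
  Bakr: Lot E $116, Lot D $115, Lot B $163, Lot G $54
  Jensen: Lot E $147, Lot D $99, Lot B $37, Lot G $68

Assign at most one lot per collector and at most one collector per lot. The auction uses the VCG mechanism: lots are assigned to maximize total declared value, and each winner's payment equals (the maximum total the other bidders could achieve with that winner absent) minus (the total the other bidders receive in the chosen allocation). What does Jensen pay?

Jensen pays $29.

Efficient allocation: Santos→Lot B ($114), Watson→Lot G ($117), Bakr→Lot D ($115), Jensen→Lot E ($147); total welfare W = $493.
Jensen receives Lot E at value $147, so the others get W − 147 = $346.
Without Jensen: best allocation of the remaining 3 bidders over all 4 lots is Santos→Lot E ($89), Watson→Lot D ($123), Bakr→Lot B ($163), total $375.
VCG payment = (others' best without Jensen) − (others' welfare with Jensen) = 375 − 346 = $29.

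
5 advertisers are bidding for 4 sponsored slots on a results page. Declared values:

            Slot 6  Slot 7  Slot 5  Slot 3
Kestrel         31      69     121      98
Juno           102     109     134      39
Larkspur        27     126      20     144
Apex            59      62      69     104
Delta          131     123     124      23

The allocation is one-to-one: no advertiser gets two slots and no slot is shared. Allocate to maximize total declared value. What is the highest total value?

Maximum total: $505

Optimal: Delta→Slot 6 ($131), Juno→Slot 7 ($109), Kestrel→Slot 5 ($121), Larkspur→Slot 3 ($144) — total 131+109+121+144 = $505.
Column-greedy (each slot in turn goes to its best remaining advertiser) gives $495, worse by 10.
Swapping Delta↔Larkspur (Delta→Slot 3 $23, Larkspur→Slot 6 $27) loses 225.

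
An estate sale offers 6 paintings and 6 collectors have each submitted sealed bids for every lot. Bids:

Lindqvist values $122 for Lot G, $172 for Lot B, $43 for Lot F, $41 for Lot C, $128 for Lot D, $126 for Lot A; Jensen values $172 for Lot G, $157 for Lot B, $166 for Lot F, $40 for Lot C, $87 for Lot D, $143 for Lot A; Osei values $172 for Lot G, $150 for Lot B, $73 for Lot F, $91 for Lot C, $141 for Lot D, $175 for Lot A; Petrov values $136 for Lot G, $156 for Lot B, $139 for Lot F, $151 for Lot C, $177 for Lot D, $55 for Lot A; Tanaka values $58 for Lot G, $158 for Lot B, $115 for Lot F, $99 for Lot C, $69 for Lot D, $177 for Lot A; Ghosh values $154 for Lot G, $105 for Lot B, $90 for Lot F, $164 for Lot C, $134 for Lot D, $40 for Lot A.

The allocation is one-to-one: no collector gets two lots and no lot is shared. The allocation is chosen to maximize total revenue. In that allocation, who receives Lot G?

Osei receives Lot G.

Optimal: Lindqvist→Lot B ($172), Jensen→Lot F ($166), Osei→Lot G ($172), Petrov→Lot D ($177), Tanaka→Lot A ($177), Ghosh→Lot C ($164) — total 172+166+172+177+177+164 = $1028.
Column-greedy (each lot in turn goes to its best remaining collector) gives $965, worse by 63.
Checked against all permutations: $1028 is optimal.
Osei's own top lot is Lot A ($175), but forcing Osei→Lot A and reassigning the rest optimally gives only $975 — worse by 53.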